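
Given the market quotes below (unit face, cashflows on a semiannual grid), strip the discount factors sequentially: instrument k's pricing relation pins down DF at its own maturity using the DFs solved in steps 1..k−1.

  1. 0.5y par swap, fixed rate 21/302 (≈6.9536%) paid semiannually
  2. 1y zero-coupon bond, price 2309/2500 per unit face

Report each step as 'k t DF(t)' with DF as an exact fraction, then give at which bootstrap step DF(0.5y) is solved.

step 1 [0.5y] swap r/2=21/604: DF=(1 − 21/604·(0))/(1+21/604) = 604/625 ≈ 0.966400
step 2 [1y] zero: DF = P = 2309/2500 ≈ 0.923600

1 1/2 604/625
2 1 2309/2500
DF(0.5y) is solved at step 1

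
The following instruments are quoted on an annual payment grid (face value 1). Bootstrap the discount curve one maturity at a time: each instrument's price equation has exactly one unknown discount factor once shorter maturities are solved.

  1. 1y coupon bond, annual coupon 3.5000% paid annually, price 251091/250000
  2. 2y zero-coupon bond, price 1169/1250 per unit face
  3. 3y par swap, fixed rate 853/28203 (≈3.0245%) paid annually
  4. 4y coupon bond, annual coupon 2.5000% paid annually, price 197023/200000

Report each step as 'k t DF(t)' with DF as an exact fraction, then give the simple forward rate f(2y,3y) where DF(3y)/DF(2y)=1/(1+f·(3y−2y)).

step 1 [1y] bond c/1=7/200: DF=(251091/250000 − 7/200·(0))/(1+7/200) = 1213/1250 ≈ 0.970400
step 2 [2y] zero: DF = P = 1169/1250 ≈ 0.935200
step 3 [3y] swap r/1=853/28203: DF=(1 − 853/28203·(0.970400+0.935200))/(1+853/28203) = 9147/10000 ≈ 0.914700
step 4 [4y] bond c/1=1/40: DF=(197023/200000 − 1/40·(0.970400+0.935200+0.914700))/(1+1/40) = 8923/10000 ≈ 0.892300

1 1 1213/1250
2 2 1169/1250
3 3 9147/10000
4 4 8923/10000
f(2y,3y) = ((1169/1250)/(9147/10000) − 1)/(1) = 205/9147 ≈ 2.2412%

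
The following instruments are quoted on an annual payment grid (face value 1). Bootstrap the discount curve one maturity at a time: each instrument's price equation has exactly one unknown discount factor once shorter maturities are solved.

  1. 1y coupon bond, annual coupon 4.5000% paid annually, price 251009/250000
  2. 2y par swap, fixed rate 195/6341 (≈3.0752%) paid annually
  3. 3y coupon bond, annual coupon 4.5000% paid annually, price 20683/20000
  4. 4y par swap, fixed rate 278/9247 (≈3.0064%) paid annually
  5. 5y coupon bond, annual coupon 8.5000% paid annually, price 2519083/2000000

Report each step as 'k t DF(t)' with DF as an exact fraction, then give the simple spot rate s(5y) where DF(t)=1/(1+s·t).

1 1 1201/1250
2 2 1883/2000
3 3 9077/10000
4 4 1111/1250
5 5 8711/10000
s(5y) = (1/(8711/10000) − 1)/(5) = 1289/43555 ≈ 2.9595%

step 1 [1y] bond c/1=9/200: DF=(251009/250000 − 9/200·(0))/(1+9/200) = 1201/1250 ≈ 0.960800
step 2 [2y] swap r/1=195/6341: DF=(1 − 195/6341·(0.960800))/(1+195/6341) = 1883/2000 ≈ 0.941500
step 3 [3y] bond c/1=9/200: DF=(20683/20000 − 9/200·(0.960800+0.941500))/(1+9/200) = 9077/10000 ≈ 0.907700
step 4 [4y] swap r/1=278/9247: DF=(1 − 278/9247·(0.960800+0.941500+0.907700))/(1+278/9247) = 1111/1250 ≈ 0.888800
step 5 [5y] bond c/1=17/200: DF=(2519083/2000000 − 17/200·(0.960800+0.941500+0.907700+0.888800))/(1+17/200) = 8711/10000 ≈ 0.871100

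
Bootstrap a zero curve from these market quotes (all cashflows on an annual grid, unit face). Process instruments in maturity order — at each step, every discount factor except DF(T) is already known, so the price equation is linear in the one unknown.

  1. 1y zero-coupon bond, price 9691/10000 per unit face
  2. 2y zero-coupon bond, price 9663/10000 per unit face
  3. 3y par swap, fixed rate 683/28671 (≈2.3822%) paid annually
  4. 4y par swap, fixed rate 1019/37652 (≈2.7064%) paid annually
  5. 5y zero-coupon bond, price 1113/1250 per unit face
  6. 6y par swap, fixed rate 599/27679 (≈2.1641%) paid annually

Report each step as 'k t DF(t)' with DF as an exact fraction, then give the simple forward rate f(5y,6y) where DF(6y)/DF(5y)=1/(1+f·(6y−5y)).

step 1 [1y] zero: DF = P = 9691/10000 ≈ 0.969100
step 2 [2y] zero: DF = P = 9663/10000 ≈ 0.966300
step 3 [3y] swap r/1=683/28671: DF=(1 − 683/28671·(0.969100+0.966300))/(1+683/28671) = 9317/10000 ≈ 0.931700
step 4 [4y] swap r/1=1019/37652: DF=(1 − 1019/37652·(0.969100+0.966300+0.931700))/(1+1019/37652) = 8981/10000 ≈ 0.898100
step 5 [5y] zero: DF = P = 1113/1250 ≈ 0.890400
step 6 [6y] swap r/1=599/27679: DF=(1 − 599/27679·(0.969100+0.966300+0.931700+0.898100+0.890400))/(1+599/27679) = 4401/5000 ≈ 0.880200

1 1 9691/10000
2 2 9663/10000
3 3 9317/10000
4 4 8981/10000
5 5 1113/1250
6 6 4401/5000
f(5y,6y) = ((1113/1250)/(4401/5000) − 1)/(1) = 17/1467 ≈ 1.1588%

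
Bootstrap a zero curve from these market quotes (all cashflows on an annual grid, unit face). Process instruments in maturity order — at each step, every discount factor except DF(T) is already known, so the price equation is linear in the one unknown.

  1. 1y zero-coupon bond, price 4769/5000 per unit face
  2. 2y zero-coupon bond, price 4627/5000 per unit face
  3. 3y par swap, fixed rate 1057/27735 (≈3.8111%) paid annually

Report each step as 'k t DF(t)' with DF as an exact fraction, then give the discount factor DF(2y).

1 1 4769/5000
2 2 4627/5000
3 3 8943/10000
DF(2y) = 4627/5000 ≈ 0.925400

step 1 [1y] zero: DF = P = 4769/5000 ≈ 0.953800
step 2 [2y] zero: DF = P = 4627/5000 ≈ 0.925400
step 3 [3y] swap r/1=1057/27735: DF=(1 − 1057/27735·(0.953800+0.925400))/(1+1057/27735) = 8943/10000 ≈ 0.894300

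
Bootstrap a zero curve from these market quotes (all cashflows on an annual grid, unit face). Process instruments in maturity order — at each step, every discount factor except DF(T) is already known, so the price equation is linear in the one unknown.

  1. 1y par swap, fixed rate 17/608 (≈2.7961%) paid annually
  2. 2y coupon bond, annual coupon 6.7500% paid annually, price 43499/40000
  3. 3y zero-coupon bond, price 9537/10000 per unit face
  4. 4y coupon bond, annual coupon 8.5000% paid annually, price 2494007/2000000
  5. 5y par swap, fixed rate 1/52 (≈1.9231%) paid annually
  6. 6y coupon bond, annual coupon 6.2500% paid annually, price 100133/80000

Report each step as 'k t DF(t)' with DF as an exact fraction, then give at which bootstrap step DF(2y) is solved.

1 1 608/625
2 2 2393/2500
3 3 9537/10000
4 4 4617/5000
5 5 9093/10000
6 6 4503/5000
DF(2y) is solved at step 2

step 1 [1y] swap r/1=17/608: DF=(1 − 17/608·(0))/(1+17/608) = 608/625 ≈ 0.972800
step 2 [2y] bond c/1=27/400: DF=(43499/40000 − 27/400·(0.972800))/(1+27/400) = 2393/2500 ≈ 0.957200
step 3 [3y] zero: DF = P = 9537/10000 ≈ 0.953700
step 4 [4y] bond c/1=17/200: DF=(2494007/2000000 − 17/200·(0.972800+0.957200+0.953700))/(1+17/200) = 4617/5000 ≈ 0.923400
step 5 [5y] swap r/1=1/52: DF=(1 − 1/52·(0.972800+0.957200+0.953700+0.923400))/(1+1/52) = 9093/10000 ≈ 0.909300
step 6 [6y] bond c/1=1/16: DF=(100133/80000 − 1/16·(0.972800+0.957200+0.953700+0.923400+0.909300))/(1+1/16) = 4503/5000 ≈ 0.900600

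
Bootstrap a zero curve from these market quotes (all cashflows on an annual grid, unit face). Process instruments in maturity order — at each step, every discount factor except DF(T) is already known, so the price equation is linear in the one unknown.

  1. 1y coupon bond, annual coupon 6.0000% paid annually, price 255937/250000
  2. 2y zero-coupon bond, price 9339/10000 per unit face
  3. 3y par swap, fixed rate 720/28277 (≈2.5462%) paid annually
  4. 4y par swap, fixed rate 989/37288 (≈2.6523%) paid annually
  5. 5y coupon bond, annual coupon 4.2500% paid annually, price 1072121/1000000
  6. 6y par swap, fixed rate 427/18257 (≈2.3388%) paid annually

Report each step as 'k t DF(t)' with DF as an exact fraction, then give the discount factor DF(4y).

1 1 4829/5000
2 2 9339/10000
3 3 116/125
4 4 9011/10000
5 5 2191/2500
6 6 8719/10000
DF(4y) = 9011/10000 ≈ 0.901100

step 1 [1y] bond c/1=3/50: DF=(255937/250000 − 3/50·(0))/(1+3/50) = 4829/5000 ≈ 0.965800
step 2 [2y] zero: DF = P = 9339/10000 ≈ 0.933900
step 3 [3y] swap r/1=720/28277: DF=(1 − 720/28277·(0.965800+0.933900))/(1+720/28277) = 116/125 ≈ 0.928000
step 4 [4y] swap r/1=989/37288: DF=(1 − 989/37288·(0.965800+0.933900+0.928000))/(1+989/37288) = 9011/10000 ≈ 0.901100
step 5 [5y] bond c/1=17/400: DF=(1072121/1000000 − 17/400·(0.965800+0.933900+0.928000+0.901100))/(1+17/400) = 2191/2500 ≈ 0.876400
step 6 [6y] swap r/1=427/18257: DF=(1 − 427/18257·(0.965800+0.933900+0.928000+0.901100+0.876400))/(1+427/18257) = 8719/10000 ≈ 0.871900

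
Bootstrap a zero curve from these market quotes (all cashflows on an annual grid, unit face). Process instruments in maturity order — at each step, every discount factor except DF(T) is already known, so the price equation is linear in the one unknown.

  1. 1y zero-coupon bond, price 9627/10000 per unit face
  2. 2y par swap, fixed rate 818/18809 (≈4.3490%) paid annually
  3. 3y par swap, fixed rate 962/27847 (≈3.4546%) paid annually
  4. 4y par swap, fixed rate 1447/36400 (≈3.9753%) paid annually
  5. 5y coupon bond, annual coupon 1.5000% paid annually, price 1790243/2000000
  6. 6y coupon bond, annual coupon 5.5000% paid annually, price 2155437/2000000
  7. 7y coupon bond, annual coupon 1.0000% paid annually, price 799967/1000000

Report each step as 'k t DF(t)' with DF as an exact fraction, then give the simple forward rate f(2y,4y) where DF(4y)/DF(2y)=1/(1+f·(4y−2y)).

step 1 [1y] zero: DF = P = 9627/10000 ≈ 0.962700
step 2 [2y] swap r/1=818/18809: DF=(1 − 818/18809·(0.962700))/(1+818/18809) = 4591/5000 ≈ 0.918200
step 3 [3y] swap r/1=962/27847: DF=(1 − 962/27847·(0.962700+0.918200))/(1+962/27847) = 4519/5000 ≈ 0.903800
step 4 [4y] swap r/1=1447/36400: DF=(1 − 1447/36400·(0.962700+0.918200+0.903800))/(1+1447/36400) = 8553/10000 ≈ 0.855300
step 5 [5y] bond c/1=3/200: DF=(1790243/2000000 − 3/200·(0.962700+0.918200+0.903800+0.855300))/(1+3/200) = 8281/10000 ≈ 0.828100
step 6 [6y] bond c/1=11/200: DF=(2155437/2000000 − 11/200·(0.962700+0.918200+0.903800+0.855300+0.828100))/(1+11/200) = 3943/5000 ≈ 0.788600
step 7 [7y] bond c/1=1/100: DF=(799967/1000000 − 1/100·(0.962700+0.918200+0.903800+0.855300+0.828100+0.788600))/(1+1/100) = 37/50 ≈ 0.740000

1 1 9627/10000
2 2 4591/5000
3 3 4519/5000
4 4 8553/10000
5 5 8281/10000
6 6 3943/5000
7 7 37/50
f(2y,4y) = ((4591/5000)/(8553/10000) − 1)/(2) = 629/17106 ≈ 3.6771%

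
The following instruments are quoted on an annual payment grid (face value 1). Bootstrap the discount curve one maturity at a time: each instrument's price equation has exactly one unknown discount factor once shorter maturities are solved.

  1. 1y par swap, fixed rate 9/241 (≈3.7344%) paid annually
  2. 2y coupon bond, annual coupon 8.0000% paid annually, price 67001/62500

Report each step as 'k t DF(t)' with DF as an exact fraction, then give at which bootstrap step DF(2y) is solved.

1 1 241/250
2 2 2303/2500
DF(2y) is solved at step 2

step 1 [1y] swap r/1=9/241: DF=(1 − 9/241·(0))/(1+9/241) = 241/250 ≈ 0.964000
step 2 [2y] bond c/1=2/25: DF=(67001/62500 − 2/25·(0.964000))/(1+2/25) = 2303/2500 ≈ 0.921200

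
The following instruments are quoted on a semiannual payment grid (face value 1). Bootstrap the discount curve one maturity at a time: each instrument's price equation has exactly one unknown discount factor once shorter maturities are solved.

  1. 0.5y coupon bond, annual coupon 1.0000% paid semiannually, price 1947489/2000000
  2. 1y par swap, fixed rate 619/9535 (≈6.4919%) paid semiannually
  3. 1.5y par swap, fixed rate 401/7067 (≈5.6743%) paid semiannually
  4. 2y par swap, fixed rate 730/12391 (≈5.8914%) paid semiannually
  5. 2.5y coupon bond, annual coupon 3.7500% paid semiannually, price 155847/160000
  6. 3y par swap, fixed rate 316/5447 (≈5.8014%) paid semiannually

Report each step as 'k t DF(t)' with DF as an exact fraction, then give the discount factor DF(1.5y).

1 1/2 9689/10000
2 1 9381/10000
3 3/2 4599/5000
4 2 1781/2000
5 5/2 8877/10000
6 3 421/500
DF(1.5y) = 4599/5000 ≈ 0.919800

step 1 [0.5y] bond c/2=1/200: DF=(1947489/2000000 − 1/200·(0))/(1+1/200) = 9689/10000 ≈ 0.968900
step 2 [1y] swap r/2=619/19070: DF=(1 − 619/19070·(0.968900))/(1+619/19070) = 9381/10000 ≈ 0.938100
step 3 [1.5y] swap r/2=401/14134: DF=(1 − 401/14134·(0.968900+0.938100))/(1+401/14134) = 4599/5000 ≈ 0.919800
step 4 [2y] swap r/2=365/12391: DF=(1 − 365/12391·(0.968900+0.938100+0.919800))/(1+365/12391) = 1781/2000 ≈ 0.890500
step 5 [2.5y] bond c/2=3/160: DF=(155847/160000 − 3/160·(0.968900+0.938100+0.919800+0.890500))/(1+3/160) = 8877/10000 ≈ 0.887700
step 6 [3y] swap r/2=158/5447: DF=(1 − 158/5447·(0.968900+0.938100+0.919800+0.890500+0.887700))/(1+158/5447) = 421/500 ≈ 0.842000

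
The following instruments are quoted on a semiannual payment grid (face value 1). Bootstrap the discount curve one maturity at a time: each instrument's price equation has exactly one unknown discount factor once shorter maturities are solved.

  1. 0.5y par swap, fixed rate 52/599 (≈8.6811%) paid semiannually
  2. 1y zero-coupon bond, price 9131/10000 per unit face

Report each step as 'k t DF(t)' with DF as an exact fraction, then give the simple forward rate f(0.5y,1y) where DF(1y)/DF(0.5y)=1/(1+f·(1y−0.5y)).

1 1/2 599/625
2 1 9131/10000
f(0.5y,1y) = ((599/625)/(9131/10000) − 1)/(1/2) = 906/9131 ≈ 9.9222%

step 1 [0.5y] swap r/2=26/599: DF=(1 − 26/599·(0))/(1+26/599) = 599/625 ≈ 0.958400
step 2 [1y] zero: DF = P = 9131/10000 ≈ 0.913100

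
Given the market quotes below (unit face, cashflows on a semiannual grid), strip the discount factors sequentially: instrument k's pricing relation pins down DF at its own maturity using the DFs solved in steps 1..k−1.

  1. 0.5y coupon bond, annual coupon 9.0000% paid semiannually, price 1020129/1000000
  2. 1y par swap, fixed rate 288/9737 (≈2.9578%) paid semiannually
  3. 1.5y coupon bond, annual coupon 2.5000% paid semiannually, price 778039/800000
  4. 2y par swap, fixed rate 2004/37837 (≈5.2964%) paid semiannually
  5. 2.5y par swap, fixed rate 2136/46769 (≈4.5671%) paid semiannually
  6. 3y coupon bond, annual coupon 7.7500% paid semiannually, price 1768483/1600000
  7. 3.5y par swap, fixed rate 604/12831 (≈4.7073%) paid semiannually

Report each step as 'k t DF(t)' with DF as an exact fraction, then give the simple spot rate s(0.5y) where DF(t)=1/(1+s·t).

1 1/2 4881/5000
2 1 607/625
3 3/2 1873/2000
4 2 4499/5000
5 5/2 2233/2500
6 3 556/625
7 7/2 849/1000
s(0.5y) = (1/(4881/5000) − 1)/(1/2) = 238/4881 ≈ 4.8760%

step 1 [0.5y] bond c/2=9/200: DF=(1020129/1000000 − 9/200·(0))/(1+9/200) = 4881/5000 ≈ 0.976200
step 2 [1y] swap r/2=144/9737: DF=(1 − 144/9737·(0.976200))/(1+144/9737) = 607/625 ≈ 0.971200
step 3 [1.5y] bond c/2=1/80: DF=(778039/800000 − 1/80·(0.976200+0.971200))/(1+1/80) = 1873/2000 ≈ 0.936500
step 4 [2y] swap r/2=1002/37837: DF=(1 − 1002/37837·(0.976200+0.971200+0.936500))/(1+1002/37837) = 4499/5000 ≈ 0.899800
step 5 [2.5y] swap r/2=1068/46769: DF=(1 − 1068/46769·(0.976200+0.971200+0.936500+0.899800))/(1+1068/46769) = 2233/2500 ≈ 0.893200
step 6 [3y] bond c/2=31/800: DF=(1768483/1600000 − 31/800·(0.976200+0.971200+0.936500+0.899800+0.893200))/(1+31/800) = 556/625 ≈ 0.889600
step 7 [3.5y] swap r/2=302/12831: DF=(1 − 302/12831·(0.976200+0.971200+0.936500+0.899800+0.893200+0.889600))/(1+302/12831) = 849/1000 ≈ 0.849000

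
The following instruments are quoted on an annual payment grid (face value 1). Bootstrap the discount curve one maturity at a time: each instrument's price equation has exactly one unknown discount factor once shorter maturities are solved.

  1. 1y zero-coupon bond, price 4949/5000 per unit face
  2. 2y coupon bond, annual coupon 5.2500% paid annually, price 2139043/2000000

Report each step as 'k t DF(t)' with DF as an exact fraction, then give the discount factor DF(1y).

step 1 [1y] zero: DF = P = 4949/5000 ≈ 0.989800
step 2 [2y] bond c/1=21/400: DF=(2139043/2000000 − 21/400·(0.989800))/(1+21/400) = 2417/2500 ≈ 0.966800

1 1 4949/5000
2 2 2417/2500
DF(1y) = 4949/5000 ≈ 0.989800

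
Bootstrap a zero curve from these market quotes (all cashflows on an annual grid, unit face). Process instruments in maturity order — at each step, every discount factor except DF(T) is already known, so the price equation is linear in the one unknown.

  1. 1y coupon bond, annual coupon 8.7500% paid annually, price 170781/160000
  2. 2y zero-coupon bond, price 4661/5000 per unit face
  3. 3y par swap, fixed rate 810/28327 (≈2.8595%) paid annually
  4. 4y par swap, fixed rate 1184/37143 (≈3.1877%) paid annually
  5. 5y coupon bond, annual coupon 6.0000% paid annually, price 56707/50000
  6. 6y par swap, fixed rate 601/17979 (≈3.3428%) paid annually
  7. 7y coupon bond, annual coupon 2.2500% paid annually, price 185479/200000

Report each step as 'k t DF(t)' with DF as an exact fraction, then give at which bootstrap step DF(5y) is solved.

step 1 [1y] bond c/1=7/80: DF=(170781/160000 − 7/80·(0))/(1+7/80) = 1963/2000 ≈ 0.981500
step 2 [2y] zero: DF = P = 4661/5000 ≈ 0.932200
step 3 [3y] swap r/1=810/28327: DF=(1 − 810/28327·(0.981500+0.932200))/(1+810/28327) = 919/1000 ≈ 0.919000
step 4 [4y] swap r/1=1184/37143: DF=(1 − 1184/37143·(0.981500+0.932200+0.919000))/(1+1184/37143) = 551/625 ≈ 0.881600
step 5 [5y] bond c/1=3/50: DF=(56707/50000 − 3/50·(0.981500+0.932200+0.919000+0.881600))/(1+3/50) = 8597/10000 ≈ 0.859700
step 6 [6y] swap r/1=601/17979: DF=(1 − 601/17979·(0.981500+0.932200+0.919000+0.881600+0.859700))/(1+601/17979) = 8197/10000 ≈ 0.819700
step 7 [7y] bond c/1=9/400: DF=(185479/200000 − 9/400·(0.981500+0.932200+0.919000+0.881600+0.859700+0.819700))/(1+9/400) = 7883/10000 ≈ 0.788300

1 1 1963/2000
2 2 4661/5000
3 3 919/1000
4 4 551/625
5 5 8597/10000
6 6 8197/10000
7 7 7883/10000
DF(5y) is solved at step 5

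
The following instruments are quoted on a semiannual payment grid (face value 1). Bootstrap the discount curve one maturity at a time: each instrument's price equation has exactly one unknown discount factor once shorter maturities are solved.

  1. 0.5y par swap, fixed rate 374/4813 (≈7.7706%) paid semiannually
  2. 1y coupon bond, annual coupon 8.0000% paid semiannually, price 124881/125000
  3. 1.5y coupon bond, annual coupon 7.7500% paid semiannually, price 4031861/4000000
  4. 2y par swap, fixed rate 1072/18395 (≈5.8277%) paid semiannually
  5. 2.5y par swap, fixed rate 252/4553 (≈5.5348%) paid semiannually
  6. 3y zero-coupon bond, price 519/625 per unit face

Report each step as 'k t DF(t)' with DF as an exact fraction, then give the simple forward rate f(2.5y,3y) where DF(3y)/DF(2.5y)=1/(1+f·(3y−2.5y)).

1 1/2 4813/5000
2 1 2309/2500
3 3/2 9/10
4 2 558/625
5 5/2 437/500
6 3 519/625
f(2.5y,3y) = ((437/500)/(519/625) − 1)/(1/2) = 109/1038 ≈ 10.5010%

step 1 [0.5y] swap r/2=187/4813: DF=(1 − 187/4813·(0))/(1+187/4813) = 4813/5000 ≈ 0.962600
step 2 [1y] bond c/2=1/25: DF=(124881/125000 − 1/25·(0.962600))/(1+1/25) = 2309/2500 ≈ 0.923600
step 3 [1.5y] bond c/2=31/800: DF=(4031861/4000000 − 31/800·(0.962600+0.923600))/(1+31/800) = 9/10 ≈ 0.900000
step 4 [2y] swap r/2=536/18395: DF=(1 − 536/18395·(0.962600+0.923600+0.900000))/(1+536/18395) = 558/625 ≈ 0.892800
step 5 [2.5y] swap r/2=126/4553: DF=(1 − 126/4553·(0.962600+0.923600+0.900000+0.892800))/(1+126/4553) = 437/500 ≈ 0.874000
step 6 [3y] zero: DF = P = 519/625 ≈ 0.830400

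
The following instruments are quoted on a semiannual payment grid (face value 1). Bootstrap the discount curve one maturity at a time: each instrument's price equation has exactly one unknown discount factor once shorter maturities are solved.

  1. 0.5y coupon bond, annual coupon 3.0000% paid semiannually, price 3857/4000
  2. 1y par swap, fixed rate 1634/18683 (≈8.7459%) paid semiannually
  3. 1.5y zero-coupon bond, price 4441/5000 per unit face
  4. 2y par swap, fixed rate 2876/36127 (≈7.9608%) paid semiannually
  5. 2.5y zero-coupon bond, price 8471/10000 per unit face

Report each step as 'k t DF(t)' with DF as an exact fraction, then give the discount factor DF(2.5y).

1 1/2 19/20
2 1 9183/10000
3 3/2 4441/5000
4 2 4281/5000
5 5/2 8471/10000
DF(2.5y) = 8471/10000 ≈ 0.847100

step 1 [0.5y] bond c/2=3/200: DF=(3857/4000 − 3/200·(0))/(1+3/200) = 19/20 ≈ 0.950000
step 2 [1y] swap r/2=817/18683: DF=(1 − 817/18683·(0.950000))/(1+817/18683) = 9183/10000 ≈ 0.918300
step 3 [1.5y] zero: DF = P = 4441/5000 ≈ 0.888200
step 4 [2y] swap r/2=1438/36127: DF=(1 − 1438/36127·(0.950000+0.918300+0.888200))/(1+1438/36127) = 4281/5000 ≈ 0.856200
step 5 [2.5y] zero: DF = P = 8471/10000 ≈ 0.847100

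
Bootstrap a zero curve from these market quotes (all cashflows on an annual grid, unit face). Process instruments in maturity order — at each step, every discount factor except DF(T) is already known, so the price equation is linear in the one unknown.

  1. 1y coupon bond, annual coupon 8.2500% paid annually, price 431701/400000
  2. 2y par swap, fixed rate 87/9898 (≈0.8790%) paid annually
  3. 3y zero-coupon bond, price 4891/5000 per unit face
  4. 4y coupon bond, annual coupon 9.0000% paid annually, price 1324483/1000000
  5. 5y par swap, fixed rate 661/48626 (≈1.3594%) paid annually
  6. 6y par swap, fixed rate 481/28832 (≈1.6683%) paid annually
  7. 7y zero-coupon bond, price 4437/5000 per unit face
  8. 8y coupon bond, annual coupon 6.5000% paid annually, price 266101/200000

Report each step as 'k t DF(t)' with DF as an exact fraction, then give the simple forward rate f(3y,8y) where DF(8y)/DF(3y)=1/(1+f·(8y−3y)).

1 1 997/1000
2 2 4913/5000
3 3 4891/5000
4 4 9709/10000
5 5 9339/10000
6 6 4519/5000
7 7 4437/5000
8 8 527/625
f(3y,8y) = ((4891/5000)/(527/625) − 1)/(5) = 135/4216 ≈ 3.2021%

step 1 [1y] bond c/1=33/400: DF=(431701/400000 − 33/400·(0))/(1+33/400) = 997/1000 ≈ 0.997000
step 2 [2y] swap r/1=87/9898: DF=(1 − 87/9898·(0.997000))/(1+87/9898) = 4913/5000 ≈ 0.982600
step 3 [3y] zero: DF = P = 4891/5000 ≈ 0.978200
step 4 [4y] bond c/1=9/100: DF=(1324483/1000000 − 9/100·(0.997000+0.982600+0.978200))/(1+9/100) = 9709/10000 ≈ 0.970900
step 5 [5y] swap r/1=661/48626: DF=(1 − 661/48626·(0.997000+0.982600+0.978200+0.970900))/(1+661/48626) = 9339/10000 ≈ 0.933900
step 6 [6y] swap r/1=481/28832: DF=(1 − 481/28832·(0.997000+0.982600+0.978200+0.970900+0.933900))/(1+481/28832) = 4519/5000 ≈ 0.903800
step 7 [7y] zero: DF = P = 4437/5000 ≈ 0.887400
step 8 [8y] bond c/1=13/200: DF=(266101/200000 − 13/200·(0.997000+0.982600+0.978200+0.970900+0.933900+0.903800+0.887400))/(1+13/200) = 527/625 ≈ 0.843200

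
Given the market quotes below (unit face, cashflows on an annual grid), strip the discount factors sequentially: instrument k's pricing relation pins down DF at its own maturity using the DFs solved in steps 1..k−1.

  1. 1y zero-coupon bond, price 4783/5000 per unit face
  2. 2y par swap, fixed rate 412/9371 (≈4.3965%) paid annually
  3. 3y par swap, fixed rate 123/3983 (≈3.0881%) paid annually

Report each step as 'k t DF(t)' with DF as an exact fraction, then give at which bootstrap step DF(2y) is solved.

1 1 4783/5000
2 2 1147/1250
3 3 9139/10000
DF(2y) is solved at step 2

step 1 [1y] zero: DF = P = 4783/5000 ≈ 0.956600
step 2 [2y] swap r/1=412/9371: DF=(1 − 412/9371·(0.956600))/(1+412/9371) = 1147/1250 ≈ 0.917600
step 3 [3y] swap r/1=123/3983: DF=(1 − 123/3983·(0.956600+0.917600))/(1+123/3983) = 9139/10000 ≈ 0.913900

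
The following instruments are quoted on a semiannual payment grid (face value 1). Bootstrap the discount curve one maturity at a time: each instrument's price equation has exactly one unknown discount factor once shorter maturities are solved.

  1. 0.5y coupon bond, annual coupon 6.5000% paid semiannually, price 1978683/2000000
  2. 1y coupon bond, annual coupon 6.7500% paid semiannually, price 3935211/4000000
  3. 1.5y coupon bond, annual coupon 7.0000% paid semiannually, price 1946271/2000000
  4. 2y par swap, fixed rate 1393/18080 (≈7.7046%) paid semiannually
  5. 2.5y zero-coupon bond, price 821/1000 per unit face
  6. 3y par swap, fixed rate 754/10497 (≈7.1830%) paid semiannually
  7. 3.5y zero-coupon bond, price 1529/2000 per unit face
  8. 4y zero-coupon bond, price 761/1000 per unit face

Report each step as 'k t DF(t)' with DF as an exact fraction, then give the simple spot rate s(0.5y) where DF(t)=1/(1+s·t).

1 1/2 4791/5000
2 1 2301/2500
3 3/2 8767/10000
4 2 8607/10000
5 5/2 821/1000
6 3 1623/2000
7 7/2 1529/2000
8 4 761/1000
s(0.5y) = (1/(4791/5000) − 1)/(1/2) = 418/4791 ≈ 8.7247%

step 1 [0.5y] bond c/2=13/400: DF=(1978683/2000000 − 13/400·(0))/(1+13/400) = 4791/5000 ≈ 0.958200
step 2 [1y] bond c/2=27/800: DF=(3935211/4000000 − 27/800·(0.958200))/(1+27/800) = 2301/2500 ≈ 0.920400
step 3 [1.5y] bond c/2=7/200: DF=(1946271/2000000 − 7/200·(0.958200+0.920400))/(1+7/200) = 8767/10000 ≈ 0.876700
step 4 [2y] swap r/2=1393/36160: DF=(1 − 1393/36160·(0.958200+0.920400+0.876700))/(1+1393/36160) = 8607/10000 ≈ 0.860700
step 5 [2.5y] zero: DF = P = 821/1000 ≈ 0.821000
step 6 [3y] swap r/2=377/10497: DF=(1 − 377/10497·(0.958200+0.920400+0.876700+0.860700+0.821000))/(1+377/10497) = 1623/2000 ≈ 0.811500
step 7 [3.5y] zero: DF = P = 1529/2000 ≈ 0.764500
step 8 [4y] zero: DF = P = 761/1000 ≈ 0.761000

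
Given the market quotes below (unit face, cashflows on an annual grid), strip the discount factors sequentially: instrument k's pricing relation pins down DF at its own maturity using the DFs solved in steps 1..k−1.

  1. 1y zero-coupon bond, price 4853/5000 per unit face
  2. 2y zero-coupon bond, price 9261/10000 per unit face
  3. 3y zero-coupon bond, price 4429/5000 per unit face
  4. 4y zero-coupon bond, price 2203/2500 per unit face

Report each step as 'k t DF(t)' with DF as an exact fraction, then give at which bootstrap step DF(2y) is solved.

step 1 [1y] zero: DF = P = 4853/5000 ≈ 0.970600
step 2 [2y] zero: DF = P = 9261/10000 ≈ 0.926100
step 3 [3y] zero: DF = P = 4429/5000 ≈ 0.885800
step 4 [4y] zero: DF = P = 2203/2500 ≈ 0.881200

1 1 4853/5000
2 2 9261/10000
3 3 4429/5000
4 4 2203/2500
DF(2y) is solved at step 2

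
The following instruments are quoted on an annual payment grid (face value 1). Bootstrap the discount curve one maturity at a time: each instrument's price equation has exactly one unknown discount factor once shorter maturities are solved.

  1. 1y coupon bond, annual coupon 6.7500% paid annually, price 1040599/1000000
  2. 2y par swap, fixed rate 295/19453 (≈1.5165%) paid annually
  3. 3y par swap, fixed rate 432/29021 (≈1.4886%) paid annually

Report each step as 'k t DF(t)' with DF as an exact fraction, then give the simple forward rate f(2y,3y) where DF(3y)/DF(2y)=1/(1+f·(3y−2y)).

step 1 [1y] bond c/1=27/400: DF=(1040599/1000000 − 27/400·(0))/(1+27/400) = 2437/2500 ≈ 0.974800
step 2 [2y] swap r/1=295/19453: DF=(1 − 295/19453·(0.974800))/(1+295/19453) = 1941/2000 ≈ 0.970500
step 3 [3y] swap r/1=432/29021: DF=(1 − 432/29021·(0.974800+0.970500))/(1+432/29021) = 598/625 ≈ 0.956800

1 1 2437/2500
2 2 1941/2000
3 3 598/625
f(2y,3y) = ((1941/2000)/(598/625) − 1)/(1) = 137/9568 ≈ 1.4319%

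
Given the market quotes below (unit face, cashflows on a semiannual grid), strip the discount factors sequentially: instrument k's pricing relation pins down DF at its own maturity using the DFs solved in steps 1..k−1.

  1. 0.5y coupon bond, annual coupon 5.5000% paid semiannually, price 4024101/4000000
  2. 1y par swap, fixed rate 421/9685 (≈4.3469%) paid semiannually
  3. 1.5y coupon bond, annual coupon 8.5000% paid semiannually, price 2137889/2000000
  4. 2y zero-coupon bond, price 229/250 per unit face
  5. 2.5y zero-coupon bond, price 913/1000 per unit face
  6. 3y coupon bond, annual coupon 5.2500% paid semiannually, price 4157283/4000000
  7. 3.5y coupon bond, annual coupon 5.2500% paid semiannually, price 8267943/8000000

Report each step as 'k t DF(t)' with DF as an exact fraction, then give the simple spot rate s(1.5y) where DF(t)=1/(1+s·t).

step 1 [0.5y] bond c/2=11/400: DF=(4024101/4000000 − 11/400·(0))/(1+11/400) = 9791/10000 ≈ 0.979100
step 2 [1y] swap r/2=421/19370: DF=(1 − 421/19370·(0.979100))/(1+421/19370) = 9579/10000 ≈ 0.957900
step 3 [1.5y] bond c/2=17/400: DF=(2137889/2000000 − 17/400·(0.979100+0.957900))/(1+17/400) = 1183/1250 ≈ 0.946400
step 4 [2y] zero: DF = P = 229/250 ≈ 0.916000
step 5 [2.5y] zero: DF = P = 913/1000 ≈ 0.913000
step 6 [3y] bond c/2=21/800: DF=(4157283/4000000 − 21/800·(0.979100+0.957900+0.946400+0.916000+0.913000))/(1+21/800) = 4461/5000 ≈ 0.892200
step 7 [3.5y] bond c/2=21/800: DF=(8267943/8000000 − 21/800·(0.979100+0.957900+0.946400+0.916000+0.913000+0.892200))/(1+21/800) = 8637/10000 ≈ 0.863700

1 1/2 9791/10000
2 1 9579/10000
3 3/2 1183/1250
4 2 229/250
5 5/2 913/1000
6 3 4461/5000
7 7/2 8637/10000
s(1.5y) = (1/(1183/1250) − 1)/(3/2) = 134/3549 ≈ 3.7757%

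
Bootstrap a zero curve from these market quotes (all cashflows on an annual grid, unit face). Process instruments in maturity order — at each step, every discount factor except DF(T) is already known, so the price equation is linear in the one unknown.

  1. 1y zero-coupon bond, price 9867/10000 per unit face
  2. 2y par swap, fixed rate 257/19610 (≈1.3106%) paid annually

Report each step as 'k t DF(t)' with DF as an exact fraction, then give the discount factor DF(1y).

1 1 9867/10000
2 2 9743/10000
DF(1y) = 9867/10000 ≈ 0.986700

step 1 [1y] zero: DF = P = 9867/10000 ≈ 0.986700
step 2 [2y] swap r/1=257/19610: DF=(1 − 257/19610·(0.986700))/(1+257/19610) = 9743/10000 ≈ 0.974300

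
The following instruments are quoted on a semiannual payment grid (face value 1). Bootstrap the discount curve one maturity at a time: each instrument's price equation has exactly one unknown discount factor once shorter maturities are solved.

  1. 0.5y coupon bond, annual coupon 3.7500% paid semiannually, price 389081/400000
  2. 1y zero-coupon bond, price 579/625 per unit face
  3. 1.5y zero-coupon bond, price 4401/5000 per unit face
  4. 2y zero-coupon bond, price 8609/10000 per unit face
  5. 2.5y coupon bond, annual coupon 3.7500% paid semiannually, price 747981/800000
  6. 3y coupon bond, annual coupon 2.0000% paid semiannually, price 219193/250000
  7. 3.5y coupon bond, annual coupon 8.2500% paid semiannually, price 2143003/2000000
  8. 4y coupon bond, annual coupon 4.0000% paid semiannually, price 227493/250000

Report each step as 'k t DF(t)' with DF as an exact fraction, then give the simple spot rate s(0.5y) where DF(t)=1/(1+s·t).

1 1/2 2387/2500
2 1 579/625
3 3/2 4401/5000
4 2 8609/10000
5 5/2 8511/10000
6 3 4119/5000
7 7/2 512/625
8 4 3861/5000
s(0.5y) = (1/(2387/2500) − 1)/(1/2) = 226/2387 ≈ 9.4680%

step 1 [0.5y] bond c/2=3/160: DF=(389081/400000 − 3/160·(0))/(1+3/160) = 2387/2500 ≈ 0.954800
step 2 [1y] zero: DF = P = 579/625 ≈ 0.926400
step 3 [1.5y] zero: DF = P = 4401/5000 ≈ 0.880200
step 4 [2y] zero: DF = P = 8609/10000 ≈ 0.860900
step 5 [2.5y] bond c/2=3/160: DF=(747981/800000 − 3/160·(0.954800+0.926400+0.880200+0.860900))/(1+3/160) = 8511/10000 ≈ 0.851100
step 6 [3y] bond c/2=1/100: DF=(219193/250000 − 1/100·(0.954800+0.926400+0.880200+0.860900+0.851100))/(1+1/100) = 4119/5000 ≈ 0.823800
step 7 [3.5y] bond c/2=33/800: DF=(2143003/2000000 − 33/800·(0.954800+0.926400+0.880200+0.860900+0.851100+0.823800))/(1+33/800) = 512/625 ≈ 0.819200
step 8 [4y] bond c/2=1/50: DF=(227493/250000 − 1/50·(0.954800+0.926400+0.880200+0.860900+0.851100+0.823800+0.819200))/(1+1/50) = 3861/5000 ≈ 0.772200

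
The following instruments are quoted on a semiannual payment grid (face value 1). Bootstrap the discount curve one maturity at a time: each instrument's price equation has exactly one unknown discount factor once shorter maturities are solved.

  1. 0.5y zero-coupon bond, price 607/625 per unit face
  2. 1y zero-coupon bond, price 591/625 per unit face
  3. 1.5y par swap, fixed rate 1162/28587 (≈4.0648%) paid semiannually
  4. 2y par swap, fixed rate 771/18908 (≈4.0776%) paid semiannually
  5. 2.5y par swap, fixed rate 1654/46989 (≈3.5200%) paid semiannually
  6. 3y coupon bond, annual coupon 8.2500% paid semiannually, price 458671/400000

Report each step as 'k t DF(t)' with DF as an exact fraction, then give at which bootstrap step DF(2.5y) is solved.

step 1 [0.5y] zero: DF = P = 607/625 ≈ 0.971200
step 2 [1y] zero: DF = P = 591/625 ≈ 0.945600
step 3 [1.5y] swap r/2=581/28587: DF=(1 − 581/28587·(0.971200+0.945600))/(1+581/28587) = 9419/10000 ≈ 0.941900
step 4 [2y] swap r/2=771/37816: DF=(1 − 771/37816·(0.971200+0.945600+0.941900))/(1+771/37816) = 9229/10000 ≈ 0.922900
step 5 [2.5y] swap r/2=827/46989: DF=(1 − 827/46989·(0.971200+0.945600+0.941900+0.922900))/(1+827/46989) = 9173/10000 ≈ 0.917300
step 6 [3y] bond c/2=33/800: DF=(458671/400000 − 33/800·(0.971200+0.945600+0.941900+0.922900+0.917300))/(1+33/800) = 9151/10000 ≈ 0.915100

1 1/2 607/625
2 1 591/625
3 3/2 9419/10000
4 2 9229/10000
5 5/2 9173/10000
6 3 9151/10000
DF(2.5y) is solved at step 5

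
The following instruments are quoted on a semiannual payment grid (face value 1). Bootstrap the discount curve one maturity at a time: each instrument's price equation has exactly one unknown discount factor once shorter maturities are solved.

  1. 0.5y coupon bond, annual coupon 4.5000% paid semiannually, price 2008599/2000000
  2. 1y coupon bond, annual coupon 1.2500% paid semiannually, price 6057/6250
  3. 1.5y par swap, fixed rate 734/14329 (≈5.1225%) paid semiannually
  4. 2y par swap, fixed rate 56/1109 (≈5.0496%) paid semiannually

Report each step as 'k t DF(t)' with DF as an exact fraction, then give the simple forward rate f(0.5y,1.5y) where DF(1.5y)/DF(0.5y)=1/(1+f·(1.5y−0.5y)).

step 1 [0.5y] bond c/2=9/400: DF=(2008599/2000000 − 9/400·(0))/(1+9/400) = 4911/5000 ≈ 0.982200
step 2 [1y] bond c/2=1/160: DF=(6057/6250 − 1/160·(0.982200))/(1+1/160) = 957/1000 ≈ 0.957000
step 3 [1.5y] swap r/2=367/14329: DF=(1 − 367/14329·(0.982200+0.957000))/(1+367/14329) = 4633/5000 ≈ 0.926600
step 4 [2y] swap r/2=28/1109: DF=(1 − 28/1109·(0.982200+0.957000+0.926600))/(1+28/1109) = 1131/1250 ≈ 0.904800

1 1/2 4911/5000
2 1 957/1000
3 3/2 4633/5000
4 2 1131/1250
f(0.5y,1.5y) = ((4911/5000)/(4633/5000) − 1)/(1) = 278/4633 ≈ 6.0004%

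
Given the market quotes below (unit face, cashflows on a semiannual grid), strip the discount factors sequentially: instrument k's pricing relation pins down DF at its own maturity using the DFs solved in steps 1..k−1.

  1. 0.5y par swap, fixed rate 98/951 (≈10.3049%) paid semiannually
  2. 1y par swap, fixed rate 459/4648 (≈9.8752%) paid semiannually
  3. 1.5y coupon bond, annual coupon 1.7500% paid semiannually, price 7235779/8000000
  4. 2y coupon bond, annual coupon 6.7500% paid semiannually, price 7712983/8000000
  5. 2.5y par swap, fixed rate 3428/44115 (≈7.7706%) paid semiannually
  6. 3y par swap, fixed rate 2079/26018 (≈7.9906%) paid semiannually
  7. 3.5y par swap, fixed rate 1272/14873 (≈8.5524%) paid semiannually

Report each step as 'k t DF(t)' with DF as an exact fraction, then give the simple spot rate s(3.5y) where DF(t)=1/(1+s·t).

step 1 [0.5y] swap r/2=49/951: DF=(1 − 49/951·(0))/(1+49/951) = 951/1000 ≈ 0.951000
step 2 [1y] swap r/2=459/9296: DF=(1 − 459/9296·(0.951000))/(1+459/9296) = 4541/5000 ≈ 0.908200
step 3 [1.5y] bond c/2=7/800: DF=(7235779/8000000 − 7/800·(0.951000+0.908200))/(1+7/800) = 1761/2000 ≈ 0.880500
step 4 [2y] bond c/2=27/800: DF=(7712983/8000000 − 27/800·(0.951000+0.908200+0.880500))/(1+27/800) = 527/625 ≈ 0.843200
step 5 [2.5y] swap r/2=1714/44115: DF=(1 − 1714/44115·(0.951000+0.908200+0.880500+0.843200))/(1+1714/44115) = 4143/5000 ≈ 0.828600
step 6 [3y] swap r/2=2079/52036: DF=(1 − 2079/52036·(0.951000+0.908200+0.880500+0.843200+0.828600))/(1+2079/52036) = 7921/10000 ≈ 0.792100
step 7 [3.5y] swap r/2=636/14873: DF=(1 − 636/14873·(0.951000+0.908200+0.880500+0.843200+0.828600+0.792100))/(1+636/14873) = 466/625 ≈ 0.745600

1 1/2 951/1000
2 1 4541/5000
3 3/2 1761/2000
4 2 527/625
5 5/2 4143/5000
6 3 7921/10000
7 7/2 466/625
s(3.5y) = (1/(466/625) − 1)/(7/2) = 159/1631 ≈ 9.7486%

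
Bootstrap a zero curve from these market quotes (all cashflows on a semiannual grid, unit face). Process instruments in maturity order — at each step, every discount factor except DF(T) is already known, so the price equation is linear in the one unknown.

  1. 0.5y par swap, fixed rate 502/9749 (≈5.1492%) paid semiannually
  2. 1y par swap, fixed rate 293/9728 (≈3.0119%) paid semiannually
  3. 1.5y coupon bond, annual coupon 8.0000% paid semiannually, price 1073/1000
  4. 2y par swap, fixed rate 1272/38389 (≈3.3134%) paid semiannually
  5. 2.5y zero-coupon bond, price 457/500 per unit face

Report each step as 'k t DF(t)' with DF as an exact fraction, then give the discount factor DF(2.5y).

step 1 [0.5y] swap r/2=251/9749: DF=(1 − 251/9749·(0))/(1+251/9749) = 9749/10000 ≈ 0.974900
step 2 [1y] swap r/2=293/19456: DF=(1 − 293/19456·(0.974900))/(1+293/19456) = 9707/10000 ≈ 0.970700
step 3 [1.5y] bond c/2=1/25: DF=(1073/1000 − 1/25·(0.974900+0.970700))/(1+1/25) = 9569/10000 ≈ 0.956900
step 4 [2y] swap r/2=636/38389: DF=(1 − 636/38389·(0.974900+0.970700+0.956900))/(1+636/38389) = 2341/2500 ≈ 0.936400
step 5 [2.5y] zero: DF = P = 457/500 ≈ 0.914000

1 1/2 9749/10000
2 1 9707/10000
3 3/2 9569/10000
4 2 2341/2500
5 5/2 457/500
DF(2.5y) = 457/500 ≈ 0.914000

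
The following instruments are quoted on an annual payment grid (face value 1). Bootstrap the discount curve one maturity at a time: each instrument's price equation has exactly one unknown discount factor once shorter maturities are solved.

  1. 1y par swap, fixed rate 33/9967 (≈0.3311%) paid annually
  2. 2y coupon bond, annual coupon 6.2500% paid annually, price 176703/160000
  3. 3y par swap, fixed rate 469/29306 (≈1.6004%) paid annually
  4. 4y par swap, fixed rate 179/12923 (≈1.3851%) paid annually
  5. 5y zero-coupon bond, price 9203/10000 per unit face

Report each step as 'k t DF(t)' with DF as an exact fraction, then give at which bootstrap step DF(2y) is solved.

1 1 9967/10000
2 2 613/625
3 3 9531/10000
4 4 9463/10000
5 5 9203/10000
DF(2y) is solved at step 2

step 1 [1y] swap r/1=33/9967: DF=(1 − 33/9967·(0))/(1+33/9967) = 9967/10000 ≈ 0.996700
step 2 [2y] bond c/1=1/16: DF=(176703/160000 − 1/16·(0.996700))/(1+1/16) = 613/625 ≈ 0.980800
step 3 [3y] swap r/1=469/29306: DF=(1 − 469/29306·(0.996700+0.980800))/(1+469/29306) = 9531/10000 ≈ 0.953100
step 4 [4y] swap r/1=179/12923: DF=(1 − 179/12923·(0.996700+0.980800+0.953100))/(1+179/12923) = 9463/10000 ≈ 0.946300
step 5 [5y] zero: DF = P = 9203/10000 ≈ 0.920300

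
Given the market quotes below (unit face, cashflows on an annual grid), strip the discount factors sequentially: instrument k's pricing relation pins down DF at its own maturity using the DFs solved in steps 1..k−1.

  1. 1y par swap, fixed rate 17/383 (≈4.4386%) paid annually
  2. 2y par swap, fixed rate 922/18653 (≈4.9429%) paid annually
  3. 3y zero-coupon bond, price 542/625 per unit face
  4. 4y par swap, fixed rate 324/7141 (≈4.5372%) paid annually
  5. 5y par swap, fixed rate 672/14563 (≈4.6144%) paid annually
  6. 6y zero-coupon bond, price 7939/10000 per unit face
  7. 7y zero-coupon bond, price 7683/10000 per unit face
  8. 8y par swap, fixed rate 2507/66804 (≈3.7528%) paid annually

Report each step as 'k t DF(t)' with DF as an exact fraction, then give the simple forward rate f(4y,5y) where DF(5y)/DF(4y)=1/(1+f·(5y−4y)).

1 1 383/400
2 2 4539/5000
3 3 542/625
4 4 419/500
5 5 499/625
6 6 7939/10000
7 7 7683/10000
8 8 7493/10000
f(4y,5y) = ((419/500)/(499/625) − 1)/(1) = 99/1996 ≈ 4.9599%

step 1 [1y] swap r/1=17/383: DF=(1 − 17/383·(0))/(1+17/383) = 383/400 ≈ 0.957500
step 2 [2y] swap r/1=922/18653: DF=(1 − 922/18653·(0.957500))/(1+922/18653) = 4539/5000 ≈ 0.907800
step 3 [3y] zero: DF = P = 542/625 ≈ 0.867200
step 4 [4y] swap r/1=324/7141: DF=(1 − 324/7141·(0.957500+0.907800+0.867200))/(1+324/7141) = 419/500 ≈ 0.838000
step 5 [5y] swap r/1=672/14563: DF=(1 − 672/14563·(0.957500+0.907800+0.867200+0.838000))/(1+672/14563) = 499/625 ≈ 0.798400
step 6 [6y] zero: DF = P = 7939/10000 ≈ 0.793900
step 7 [7y] zero: DF = P = 7683/10000 ≈ 0.768300
step 8 [8y] swap r/1=2507/66804: DF=(1 − 2507/66804·(0.957500+0.907800+0.867200+0.838000+0.798400+0.793900+0.768300))/(1+2507/66804) = 7493/10000 ≈ 0.749300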